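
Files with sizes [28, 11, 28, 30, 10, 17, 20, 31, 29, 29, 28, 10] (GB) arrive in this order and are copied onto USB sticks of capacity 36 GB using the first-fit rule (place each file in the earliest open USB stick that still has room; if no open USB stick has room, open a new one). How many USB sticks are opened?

10

  28 → USB stick 1 (new)  [load 28/36]
  11 → USB stick 2 (new)  [load 11/36]
  28 → USB stick 3 (new)  [load 28/36]
  30 → USB stick 4 (new)  [load 30/36]
  10 → USB stick 2  [load 21/36]
  17 → USB stick 5 (new)  [load 17/36]
  20 → USB stick 6 (new)  [load 20/36]
  31 → USB stick 7 (new)  [load 31/36]
  29 → USB stick 8 (new)  [load 29/36]
  29 → USB stick 9 (new)  [load 29/36]
  28 → USB stick 10 (new)  [load 28/36]
  10 → USB stick 2  [load 31/36]
10 USB sticks opened.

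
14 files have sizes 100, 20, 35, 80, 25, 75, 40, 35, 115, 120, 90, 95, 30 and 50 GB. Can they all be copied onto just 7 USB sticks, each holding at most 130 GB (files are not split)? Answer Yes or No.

No

Total = 910 GB; ⌈910/130⌉ = 7.
The bound of 7 does not rule out 7, but exhaustive search shows no assignment into 7 USB sticks of capacity 130 GB exists — the minimum is 8.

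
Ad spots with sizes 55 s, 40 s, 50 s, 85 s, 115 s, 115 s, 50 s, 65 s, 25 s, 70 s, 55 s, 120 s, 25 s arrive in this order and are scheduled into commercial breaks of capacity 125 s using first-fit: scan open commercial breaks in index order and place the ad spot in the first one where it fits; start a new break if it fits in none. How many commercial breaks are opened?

  55 → break 1 (new)  [load 55/125]
  40 → break 1  [load 95/125]
  50 → break 2 (new)  [load 50/125]
  85 → break 3 (new)  [load 85/125]
  115 → break 4 (new)  [load 115/125]
  115 → break 5 (new)  [load 115/125]
  50 → break 2  [load 100/125]
  65 → break 6 (new)  [load 65/125]
  25 → break 1  [load 120/125]
  70 → break 7 (new)  [load 70/125]
  55 → break 6  [load 120/125]
  120 → break 8 (new)  [load 120/125]
  25 → break 2  [load 125/125]
8 commercial breaks opened.

8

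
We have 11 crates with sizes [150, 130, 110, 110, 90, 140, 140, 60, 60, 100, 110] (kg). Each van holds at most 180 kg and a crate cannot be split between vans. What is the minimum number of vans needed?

9

Total = 150 + 140 + 140 + 130 + 110 + 110 + 110 + 100 + 90 + 60 + 60 = 1200 kg.
Lower bound: ⌈1200/180⌉ = 7 vans.
Also, 8 crates each exceed 90 kg, and no two of those can share a van, so at least 8 vans are needed.
A packing using 9 vans:
  van 1: 150 = 150
  van 2: 140 = 140
  van 3: 140 = 140
  van 4: 130 = 130
  van 5: 110 + 60 = 170
  van 6: 110 + 60 = 170
  van 7: 110 = 110
  van 8: 100 = 100
  van 9: 90 = 90
No arrangement into 8 vans stays within capacity, so 9 is optimal.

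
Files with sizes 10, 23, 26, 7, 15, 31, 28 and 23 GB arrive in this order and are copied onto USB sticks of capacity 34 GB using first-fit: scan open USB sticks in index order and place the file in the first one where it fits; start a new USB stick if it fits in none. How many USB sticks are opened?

6

  10 → USB stick 1 (new)  [load 10/34]
  23 → USB stick 1  [load 33/34]
  26 → USB stick 2 (new)  [load 26/34]
  7 → USB stick 2  [load 33/34]
  15 → USB stick 3 (new)  [load 15/34]
  31 → USB stick 4 (new)  [load 31/34]
  28 → USB stick 5 (new)  [load 28/34]
  23 → USB stick 6 (new)  [load 23/34]
6 USB sticks opened.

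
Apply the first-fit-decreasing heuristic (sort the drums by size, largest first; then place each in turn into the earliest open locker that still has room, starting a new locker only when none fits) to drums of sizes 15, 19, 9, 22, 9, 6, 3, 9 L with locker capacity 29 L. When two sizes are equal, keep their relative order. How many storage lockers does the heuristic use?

4

Sorted descending: 22, 19, 15, 9, 9, 9, 6, 3.
  22 → locker 1 (new)  [load 22/29]
  19 → locker 2 (new)  [load 19/29]
  15 → locker 3 (new)  [load 15/29]
  9 → locker 2  [load 28/29]
  9 → locker 3  [load 24/29]
  9 → locker 4 (new)  [load 9/29]
  6 → locker 1  [load 28/29]
  3 → locker 3  [load 27/29]
4 storage lockers opened.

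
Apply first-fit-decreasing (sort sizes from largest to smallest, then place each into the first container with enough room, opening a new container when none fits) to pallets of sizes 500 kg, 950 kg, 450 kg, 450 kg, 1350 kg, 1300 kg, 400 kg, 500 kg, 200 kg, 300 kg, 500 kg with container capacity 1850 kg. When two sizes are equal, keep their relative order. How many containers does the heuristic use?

Sorted descending: 1350, 1300, 950, 500, 500, 500, 450, 450, 400, 300, 200.
  1350 → container 1 (new)  [load 1350/1850]
  1300 → container 2 (new)  [load 1300/1850]
  950 → container 3 (new)  [load 950/1850]
  500 → container 1  [load 1850/1850]
  500 → container 2  [load 1800/1850]
  500 → container 3  [load 1450/1850]
  450 → container 4 (new)  [load 450/1850]
  450 → container 4  [load 900/1850]
  400 → container 3  [load 1850/1850]
  300 → container 4  [load 1200/1850]
  200 → container 4  [load 1400/1850]
4 containers opened.

4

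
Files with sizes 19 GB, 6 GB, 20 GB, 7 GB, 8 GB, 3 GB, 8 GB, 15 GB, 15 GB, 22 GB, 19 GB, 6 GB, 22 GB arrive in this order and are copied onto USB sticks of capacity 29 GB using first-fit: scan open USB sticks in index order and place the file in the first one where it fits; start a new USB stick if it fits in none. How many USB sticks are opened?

8

  19 → USB stick 1 (new)  [load 19/29]
  6 → USB stick 1  [load 25/29]
  20 → USB stick 2 (new)  [load 20/29]
  7 → USB stick 2  [load 27/29]
  8 → USB stick 3 (new)  [load 8/29]
  3 → USB stick 1  [load 28/29]
  8 → USB stick 3  [load 16/29]
  15 → USB stick 4 (new)  [load 15/29]
  15 → USB stick 5 (new)  [load 15/29]
  22 → USB stick 6 (new)  [load 22/29]
  19 → USB stick 7 (new)  [load 19/29]
  6 → USB stick 3  [load 22/29]
  22 → USB stick 8 (new)  [load 22/29]
8 USB sticks opened.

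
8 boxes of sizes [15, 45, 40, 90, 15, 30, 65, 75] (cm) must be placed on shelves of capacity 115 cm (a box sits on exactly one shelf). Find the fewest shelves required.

4

Total = 90 + 75 + 65 + 45 + 40 + 30 + 15 + 15 = 375 cm.
Lower bound: ⌈375/115⌉ = 4 shelves.
A packing using 4 shelves:
  shelf 1: 90 + 15 = 105
  shelf 2: 75 + 40 = 115
  shelf 3: 65 + 45 = 110
  shelf 4: 30 + 15 = 45
This matches the lower bound, so 4 is optimal.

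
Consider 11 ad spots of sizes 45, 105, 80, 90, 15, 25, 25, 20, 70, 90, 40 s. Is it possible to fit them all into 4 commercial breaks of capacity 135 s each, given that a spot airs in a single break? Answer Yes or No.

Total = 605 s; ⌈605/135⌉ = 5.
At least 5 commercial breaks are required, but only 4 are allowed.

No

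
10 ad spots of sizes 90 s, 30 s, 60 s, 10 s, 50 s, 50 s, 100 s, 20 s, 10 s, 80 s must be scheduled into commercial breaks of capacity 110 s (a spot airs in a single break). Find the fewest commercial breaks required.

5

Total = 100 + 90 + 80 + 60 + 50 + 50 + 30 + 20 + 10 + 10 = 500 s.
Lower bound: ⌈500/110⌉ = 5 commercial breaks.
A packing using 5 commercial breaks:
  break 1: 100 + 10 = 110
  break 2: 90 + 20 = 110
  break 3: 80 + 30 = 110
  break 4: 60 + 50 = 110
  break 5: 50 + 10 = 60
This matches the lower bound, so 5 is optimal.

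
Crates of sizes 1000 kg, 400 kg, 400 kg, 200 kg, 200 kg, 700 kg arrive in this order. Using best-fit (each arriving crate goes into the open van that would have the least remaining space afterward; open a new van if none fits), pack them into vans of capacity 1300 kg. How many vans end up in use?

  1000 → van 1 (new)  [load 1000/1300]
  400 → van 2 (new)  [load 400/1300]
  400 → van 2  [load 800/1300]
  200 → van 1  [load 1200/1300]
  200 → van 2  [load 1000/1300]
  700 → van 3 (new)  [load 700/1300]
3 vans opened.

3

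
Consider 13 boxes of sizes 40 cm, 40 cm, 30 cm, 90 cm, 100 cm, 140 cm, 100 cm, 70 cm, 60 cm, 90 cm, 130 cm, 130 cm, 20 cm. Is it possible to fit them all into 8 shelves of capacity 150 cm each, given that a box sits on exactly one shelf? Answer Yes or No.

Yes

A valid assignment using 8 shelves:
  shelf 1: 140 = 140
  shelf 2: 130 + 20 = 150
  shelf 3: 130 = 130
  shelf 4: 100 + 40 = 140
  shelf 5: 100 + 40 = 140
  shelf 6: 90 + 60 = 150
  shelf 7: 90 + 30 = 120
  shelf 8: 70 = 70
Every load is within 150 cm, so 8 shelves suffice.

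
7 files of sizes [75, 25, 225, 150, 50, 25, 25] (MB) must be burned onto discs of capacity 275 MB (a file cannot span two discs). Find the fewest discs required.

Total = 225 + 150 + 75 + 50 + 25 + 25 + 25 = 575 MB.
Lower bound: ⌈575/275⌉ = 3 discs.
A packing using 3 discs:
  disc 1: 225 + 50 = 275
  disc 2: 150 + 75 + 25 + 25 = 275
  disc 3: 25 = 25
This matches the lower bound, so 3 is optimal.

3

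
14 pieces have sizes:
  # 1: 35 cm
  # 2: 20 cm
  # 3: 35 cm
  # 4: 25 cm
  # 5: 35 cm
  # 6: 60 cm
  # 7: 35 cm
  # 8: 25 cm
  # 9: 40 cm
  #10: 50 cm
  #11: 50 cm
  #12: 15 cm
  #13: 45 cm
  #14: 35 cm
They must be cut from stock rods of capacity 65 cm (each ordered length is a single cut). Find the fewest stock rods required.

10

Total = 60 + 50 + 50 + 45 + 40 + 35 + 35 + 35 + 35 + 35 + 25 + 25 + 20 + 15 = 505 cm.
Lower bound: ⌈505/65⌉ = 8 stock rods.
Also, 10 pieces each exceed 65/2 cm, and no two of those can share a stock rod, so at least 10 stock rods are needed.
A packing using 10 stock rods:
  stock rod 1: 60 = 60
  stock rod 2: 50 + 15 = 65
  stock rod 3: 50 = 50
  stock rod 4: 45 + 20 = 65
  stock rod 5: 40 + 25 = 65
  stock rod 6: 35 + 25 = 60
  stock rod 7: 35 = 35
  stock rod 8: 35 = 35
  stock rod 9: 35 = 35
  stock rod 10: 35 = 35
This matches the lower bound, so 10 is optimal.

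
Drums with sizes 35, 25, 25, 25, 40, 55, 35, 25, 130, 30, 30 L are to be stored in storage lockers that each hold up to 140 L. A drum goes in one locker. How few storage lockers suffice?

Total = 130 + 55 + 40 + 35 + 35 + 30 + 30 + 25 + 25 + 25 + 25 = 455 L.
Lower bound: ⌈455/140⌉ = 4 storage lockers.
A packing using 4 storage lockers:
  locker 1: 130 = 130
  locker 2: 55 + 40 + 35 = 130
  locker 3: 35 + 30 + 30 + 25 = 120
  locker 4: 25 + 25 + 25 = 75
This matches the lower bound, so 4 is optimal.

4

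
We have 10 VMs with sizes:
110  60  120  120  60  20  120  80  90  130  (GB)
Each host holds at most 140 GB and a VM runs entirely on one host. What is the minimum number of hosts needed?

8

Total = 130 + 120 + 120 + 120 + 110 + 90 + 80 + 60 + 60 + 20 = 910 GB.
Lower bound: ⌈910/140⌉ = 7 hosts.
A packing using 8 hosts:
  host 1: 130 = 130
  host 2: 120 + 20 = 140
  host 3: 120 = 120
  host 4: 120 = 120
  host 5: 110 = 110
  host 6: 90 = 90
  host 7: 80 + 60 = 140
  host 8: 60 = 60
No arrangement into 7 hosts stays within capacity, so 8 is optimal.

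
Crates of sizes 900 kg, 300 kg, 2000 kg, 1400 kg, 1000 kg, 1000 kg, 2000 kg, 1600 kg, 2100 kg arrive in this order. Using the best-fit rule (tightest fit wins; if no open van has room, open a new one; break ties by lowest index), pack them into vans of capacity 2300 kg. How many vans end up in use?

  900 → van 1 (new)  [load 900/2300]
  300 → van 1  [load 1200/2300]
  2000 → van 2 (new)  [load 2000/2300]
  1400 → van 3 (new)  [load 1400/2300]
  1000 → van 1  [load 2200/2300]
  1000 → van 4 (new)  [load 1000/2300]
  2000 → van 5 (new)  [load 2000/2300]
  1600 → van 6 (new)  [load 1600/2300]
  2100 → van 7 (new)  [load 2100/2300]
7 vans opened.

7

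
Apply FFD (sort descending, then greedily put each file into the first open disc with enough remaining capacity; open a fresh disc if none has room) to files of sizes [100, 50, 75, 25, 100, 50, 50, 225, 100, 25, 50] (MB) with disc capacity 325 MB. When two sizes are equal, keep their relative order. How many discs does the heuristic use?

Sorted descending: 225, 100, 100, 100, 75, 50, 50, 50, 50, 25, 25.
  225 → disc 1 (new)  [load 225/325]
  100 → disc 1  [load 325/325]
  100 → disc 2 (new)  [load 100/325]
  100 → disc 2  [load 200/325]
  75 → disc 2  [load 275/325]
  50 → disc 2  [load 325/325]
  50 → disc 3 (new)  [load 50/325]
  50 → disc 3  [load 100/325]
  50 → disc 3  [load 150/325]
  25 → disc 3  [load 175/325]
  25 → disc 3  [load 200/325]
3 discs opened.

3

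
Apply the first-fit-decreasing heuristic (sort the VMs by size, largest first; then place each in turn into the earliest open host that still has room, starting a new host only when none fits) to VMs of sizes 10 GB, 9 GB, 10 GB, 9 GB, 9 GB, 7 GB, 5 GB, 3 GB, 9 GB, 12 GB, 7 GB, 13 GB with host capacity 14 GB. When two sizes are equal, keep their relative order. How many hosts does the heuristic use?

Sorted descending: 13, 12, 10, 10, 9, 9, 9, 9, 7, 7, 5, 3.
  13 → host 1 (new)  [load 13/14]
  12 → host 2 (new)  [load 12/14]
  10 → host 3 (new)  [load 10/14]
  10 → host 4 (new)  [load 10/14]
  9 → host 5 (new)  [load 9/14]
  9 → host 6 (new)  [load 9/14]
  9 → host 7 (new)  [load 9/14]
  9 → host 8 (new)  [load 9/14]
  7 → host 9 (new)  [load 7/14]
  7 → host 9  [load 14/14]
  5 → host 5  [load 14/14]
  3 → host 3  [load 13/14]
9 hosts opened.

9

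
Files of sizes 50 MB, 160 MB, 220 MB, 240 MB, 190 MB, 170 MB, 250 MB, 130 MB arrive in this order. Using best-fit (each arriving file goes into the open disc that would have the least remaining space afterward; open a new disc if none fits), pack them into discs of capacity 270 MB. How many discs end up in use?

7

  50 → disc 1 (new)  [load 50/270]
  160 → disc 1  [load 210/270]
  220 → disc 2 (new)  [load 220/270]
  240 → disc 3 (new)  [load 240/270]
  190 → disc 4 (new)  [load 190/270]
  170 → disc 5 (new)  [load 170/270]
  250 → disc 6 (new)  [load 250/270]
  130 → disc 7 (new)  [load 130/270]
7 discs opened.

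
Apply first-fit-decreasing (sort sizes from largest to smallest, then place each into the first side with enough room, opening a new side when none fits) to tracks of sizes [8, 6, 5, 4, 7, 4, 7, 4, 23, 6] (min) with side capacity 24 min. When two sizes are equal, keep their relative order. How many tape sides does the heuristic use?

4

Sorted descending: 23, 8, 7, 7, 6, 6, 5, 4, 4, 4.
  23 → side 1 (new)  [load 23/24]
  8 → side 2 (new)  [load 8/24]
  7 → side 2  [load 15/24]
  7 → side 2  [load 22/24]
  6 → side 3 (new)  [load 6/24]
  6 → side 3  [load 12/24]
  5 → side 3  [load 17/24]
  4 → side 3  [load 21/24]
  4 → side 4 (new)  [load 4/24]
  4 → side 4  [load 8/24]
4 tape sides opened.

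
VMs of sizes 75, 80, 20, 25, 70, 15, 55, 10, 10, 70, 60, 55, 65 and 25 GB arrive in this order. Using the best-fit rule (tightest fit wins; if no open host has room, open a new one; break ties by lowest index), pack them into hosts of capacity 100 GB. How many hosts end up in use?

  75 → host 1 (new)  [load 75/100]
  80 → host 2 (new)  [load 80/100]
  20 → host 2  [load 100/100]
  25 → host 1  [load 100/100]
  70 → host 3 (new)  [load 70/100]
  15 → host 3  [load 85/100]
  55 → host 4 (new)  [load 55/100]
  10 → host 3  [load 95/100]
  10 → host 4  [load 65/100]
  70 → host 5 (new)  [load 70/100]
  60 → host 6 (new)  [load 60/100]
  55 → host 7 (new)  [load 55/100]
  65 → host 8 (new)  [load 65/100]
  25 → host 5  [load 95/100]
8 hosts opened.

8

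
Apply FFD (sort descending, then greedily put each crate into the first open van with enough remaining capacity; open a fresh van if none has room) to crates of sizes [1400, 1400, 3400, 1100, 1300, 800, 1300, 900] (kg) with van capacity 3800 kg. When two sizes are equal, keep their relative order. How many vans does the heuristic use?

Sorted descending: 3400, 1400, 1400, 1300, 1300, 1100, 900, 800.
  3400 → van 1 (new)  [load 3400/3800]
  1400 → van 2 (new)  [load 1400/3800]
  1400 → van 2  [load 2800/3800]
  1300 → van 3 (new)  [load 1300/3800]
  1300 → van 3  [load 2600/3800]
  1100 → van 3  [load 3700/3800]
  900 → van 2  [load 3700/3800]
  800 → van 4 (new)  [load 800/3800]
4 vans opened.

4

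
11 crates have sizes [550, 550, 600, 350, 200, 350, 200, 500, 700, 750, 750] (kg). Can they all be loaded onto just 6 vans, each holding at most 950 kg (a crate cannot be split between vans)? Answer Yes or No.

Total = 5500 kg; ⌈5500/950⌉ = 6.
7 crates each exceed half the capacity and cannot share a van, forcing at least 7 vans.
At least 7 vans are required, but only 6 are allowed.

No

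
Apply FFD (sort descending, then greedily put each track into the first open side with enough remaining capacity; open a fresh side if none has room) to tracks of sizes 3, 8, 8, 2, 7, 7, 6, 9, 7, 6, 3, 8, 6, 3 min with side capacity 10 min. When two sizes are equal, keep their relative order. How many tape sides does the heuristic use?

10

Sorted descending: 9, 8, 8, 8, 7, 7, 7, 6, 6, 6, 3, 3, 3, 2.
  9 → side 1 (new)  [load 9/10]
  8 → side 2 (new)  [load 8/10]
  8 → side 3 (new)  [load 8/10]
  8 → side 4 (new)  [load 8/10]
  7 → side 5 (new)  [load 7/10]
  7 → side 6 (new)  [load 7/10]
  7 → side 7 (new)  [load 7/10]
  6 → side 8 (new)  [load 6/10]
  6 → side 9 (new)  [load 6/10]
  6 → side 10 (new)  [load 6/10]
  3 → side 5  [load 10/10]
  3 → side 6  [load 10/10]
  3 → side 7  [load 10/10]
  2 → side 2  [load 10/10]
10 tape sides opened.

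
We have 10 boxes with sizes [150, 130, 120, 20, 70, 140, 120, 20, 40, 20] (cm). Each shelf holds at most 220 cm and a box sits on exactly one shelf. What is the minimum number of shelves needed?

Total = 150 + 140 + 130 + 120 + 120 + 70 + 40 + 20 + 20 + 20 = 830 cm.
Lower bound: ⌈830/220⌉ = 4 shelves.
Also, 5 boxes each exceed 110 cm, and no two of those can share a shelf, so at least 5 shelves are needed.
A packing using 5 shelves:
  shelf 1: 150 + 70 = 220
  shelf 2: 140 + 40 + 20 + 20 = 220
  shelf 3: 130 + 20 = 150
  shelf 4: 120 = 120
  shelf 5: 120 = 120
This matches the lower bound, so 5 is optimal.

5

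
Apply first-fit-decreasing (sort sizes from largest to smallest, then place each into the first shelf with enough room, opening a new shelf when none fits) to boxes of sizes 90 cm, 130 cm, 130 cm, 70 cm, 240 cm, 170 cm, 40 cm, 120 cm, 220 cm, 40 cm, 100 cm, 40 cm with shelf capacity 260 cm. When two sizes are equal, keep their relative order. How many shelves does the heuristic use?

Sorted descending: 240, 220, 170, 130, 130, 120, 100, 90, 70, 40, 40, 40.
  240 → shelf 1 (new)  [load 240/260]
  220 → shelf 2 (new)  [load 220/260]
  170 → shelf 3 (new)  [load 170/260]
  130 → shelf 4 (new)  [load 130/260]
  130 → shelf 4  [load 260/260]
  120 → shelf 5 (new)  [load 120/260]
  100 → shelf 5  [load 220/260]
  90 → shelf 3  [load 260/260]
  70 → shelf 6 (new)  [load 70/260]
  40 → shelf 2  [load 260/260]
  40 → shelf 5  [load 260/260]
  40 → shelf 6  [load 110/260]
6 shelves opened.

6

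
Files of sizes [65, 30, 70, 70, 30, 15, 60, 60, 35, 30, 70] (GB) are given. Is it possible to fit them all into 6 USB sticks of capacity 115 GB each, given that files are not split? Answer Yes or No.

Yes

A valid assignment using 6 USB sticks:
  USB stick 1: 70 + 35 = 105
  USB stick 2: 70 + 30 + 15 = 115
  USB stick 3: 70 + 30 = 100
  USB stick 4: 65 + 30 = 95
  USB stick 5: 60 = 60
  USB stick 6: 60 = 60
Every load is within 115 GB, so 6 USB sticks suffice.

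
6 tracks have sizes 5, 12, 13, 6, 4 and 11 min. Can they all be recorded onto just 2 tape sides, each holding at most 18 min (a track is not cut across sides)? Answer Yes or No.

No

Total = 51 min; ⌈51/18⌉ = 3.
At least 3 tape sides are required, but only 2 are allowed.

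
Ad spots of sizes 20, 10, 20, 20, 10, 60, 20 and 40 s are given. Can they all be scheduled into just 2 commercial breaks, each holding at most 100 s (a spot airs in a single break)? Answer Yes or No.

A valid assignment using 2 commercial breaks:
  break 1: 60 + 40 = 100
  break 2: 20 + 20 + 20 + 20 + 10 + 10 = 100
Every load is within 100 s, so 2 commercial breaks suffice.

Yes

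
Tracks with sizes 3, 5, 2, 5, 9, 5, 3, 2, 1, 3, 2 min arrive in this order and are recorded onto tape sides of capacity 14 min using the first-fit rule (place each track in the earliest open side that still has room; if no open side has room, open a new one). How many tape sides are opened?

  3 → side 1 (new)  [load 3/14]
  5 → side 1  [load 8/14]
  2 → side 1  [load 10/14]
  5 → side 2 (new)  [load 5/14]
  9 → side 2  [load 14/14]
  5 → side 3 (new)  [load 5/14]
  3 → side 1  [load 13/14]
  2 → side 3  [load 7/14]
  1 → side 1  [load 14/14]
  3 → side 3  [load 10/14]
  2 → side 3  [load 12/14]
3 tape sides opened.

3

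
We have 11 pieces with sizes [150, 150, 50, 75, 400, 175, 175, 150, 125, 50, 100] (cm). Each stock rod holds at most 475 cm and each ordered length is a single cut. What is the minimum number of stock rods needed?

4

Total = 400 + 175 + 175 + 150 + 150 + 150 + 125 + 100 + 75 + 50 + 50 = 1600 cm.
Lower bound: ⌈1600/475⌉ = 4 stock rods.
A packing using 4 stock rods:
  stock rod 1: 400 + 75 = 475
  stock rod 2: 175 + 175 + 125 = 475
  stock rod 3: 150 + 150 + 150 = 450
  stock rod 4: 100 + 50 + 50 = 200
This matches the lower bound, so 4 is optimal.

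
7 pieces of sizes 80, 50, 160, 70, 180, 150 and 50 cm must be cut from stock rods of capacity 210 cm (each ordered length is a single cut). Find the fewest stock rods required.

4

Total = 180 + 160 + 150 + 80 + 70 + 50 + 50 = 740 cm.
Lower bound: ⌈740/210⌉ = 4 stock rods.
A packing using 4 stock rods:
  stock rod 1: 180 = 180
  stock rod 2: 160 + 50 = 210
  stock rod 3: 150 + 50 = 200
  stock rod 4: 80 + 70 = 150
This matches the lower bound, so 4 is optimal.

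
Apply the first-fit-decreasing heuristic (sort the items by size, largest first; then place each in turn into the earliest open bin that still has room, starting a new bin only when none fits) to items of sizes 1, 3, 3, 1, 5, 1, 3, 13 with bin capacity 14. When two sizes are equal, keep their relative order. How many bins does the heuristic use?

3

Sorted descending: 13, 5, 3, 3, 3, 1, 1, 1.
  13 → bin 1 (new)  [load 13/14]
  5 → bin 2 (new)  [load 5/14]
  3 → bin 2  [load 8/14]
  3 → bin 2  [load 11/14]
  3 → bin 2  [load 14/14]
  1 → bin 1  [load 14/14]
  1 → bin 3 (new)  [load 1/14]
  1 → bin 3  [load 2/14]
3 bins opened.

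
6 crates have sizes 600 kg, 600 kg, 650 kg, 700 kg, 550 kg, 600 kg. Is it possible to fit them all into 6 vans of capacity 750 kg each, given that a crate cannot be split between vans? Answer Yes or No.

A valid assignment using 6 vans:
  van 1: 700 = 700
  van 2: 650 = 650
  van 3: 600 = 600
  van 4: 600 = 600
  van 5: 600 = 600
  van 6: 550 = 550
Every load is within 750 kg, so 6 vans suffice.

Yes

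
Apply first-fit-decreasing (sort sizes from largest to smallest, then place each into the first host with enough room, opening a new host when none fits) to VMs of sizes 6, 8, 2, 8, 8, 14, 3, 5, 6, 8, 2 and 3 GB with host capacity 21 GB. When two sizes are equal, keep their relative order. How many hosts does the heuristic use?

4

Sorted descending: 14, 8, 8, 8, 8, 6, 6, 5, 3, 3, 2, 2.
  14 → host 1 (new)  [load 14/21]
  8 → host 2 (new)  [load 8/21]
  8 → host 2  [load 16/21]
  8 → host 3 (new)  [load 8/21]
  8 → host 3  [load 16/21]
  6 → host 1  [load 20/21]
  6 → host 4 (new)  [load 6/21]
  5 → host 2  [load 21/21]
  3 → host 3  [load 19/21]
  3 → host 4  [load 9/21]
  2 → host 3  [load 21/21]
  2 → host 4  [load 11/21]
4 hosts opened.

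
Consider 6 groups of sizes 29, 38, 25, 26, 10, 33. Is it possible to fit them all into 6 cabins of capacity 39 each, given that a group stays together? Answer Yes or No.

A valid assignment using 5 cabins:
  cabin 1: 38 = 38
  cabin 2: 33 = 33
  cabin 3: 29 + 10 = 39
  cabin 4: 26 = 26
  cabin 5: 25 = 25
That uses only 5 ≤ 6, so 6 cabins are enough.

Yes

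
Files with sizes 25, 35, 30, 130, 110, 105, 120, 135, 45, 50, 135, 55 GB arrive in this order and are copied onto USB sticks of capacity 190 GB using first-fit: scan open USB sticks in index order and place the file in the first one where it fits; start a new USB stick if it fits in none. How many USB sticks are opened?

7

  25 → USB stick 1 (new)  [load 25/190]
  35 → USB stick 1  [load 60/190]
  30 → USB stick 1  [load 90/190]
  130 → USB stick 2 (new)  [load 130/190]
  110 → USB stick 3 (new)  [load 110/190]
  105 → USB stick 4 (new)  [load 105/190]
  120 → USB stick 5 (new)  [load 120/190]
  135 → USB stick 6 (new)  [load 135/190]
  45 → USB stick 1  [load 135/190]
  50 → USB stick 1  [load 185/190]
  135 → USB stick 7 (new)  [load 135/190]
  55 → USB stick 2  [load 185/190]
7 USB sticks opened.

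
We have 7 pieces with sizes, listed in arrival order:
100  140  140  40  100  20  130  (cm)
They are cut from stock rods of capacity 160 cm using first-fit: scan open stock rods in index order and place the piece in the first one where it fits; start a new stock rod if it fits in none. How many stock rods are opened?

5

  100 → stock rod 1 (new)  [load 100/160]
  140 → stock rod 2 (new)  [load 140/160]
  140 → stock rod 3 (new)  [load 140/160]
  40 → stock rod 1  [load 140/160]
  100 → stock rod 4 (new)  [load 100/160]
  20 → stock rod 1  [load 160/160]
  130 → stock rod 5 (new)  [load 130/160]
5 stock rods opened.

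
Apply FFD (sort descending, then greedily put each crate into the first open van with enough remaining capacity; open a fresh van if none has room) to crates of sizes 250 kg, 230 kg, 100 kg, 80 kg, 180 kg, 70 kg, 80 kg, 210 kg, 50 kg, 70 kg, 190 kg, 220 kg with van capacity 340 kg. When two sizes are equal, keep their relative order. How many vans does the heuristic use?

6

Sorted descending: 250, 230, 220, 210, 190, 180, 100, 80, 80, 70, 70, 50.
  250 → van 1 (new)  [load 250/340]
  230 → van 2 (new)  [load 230/340]
  220 → van 3 (new)  [load 220/340]
  210 → van 4 (new)  [load 210/340]
  190 → van 5 (new)  [load 190/340]
  180 → van 6 (new)  [load 180/340]
  100 → van 2  [load 330/340]
  80 → van 1  [load 330/340]
  80 → van 3  [load 300/340]
  70 → van 4  [load 280/340]
  70 → van 5  [load 260/340]
  50 → van 4  [load 330/340]
6 vans opened.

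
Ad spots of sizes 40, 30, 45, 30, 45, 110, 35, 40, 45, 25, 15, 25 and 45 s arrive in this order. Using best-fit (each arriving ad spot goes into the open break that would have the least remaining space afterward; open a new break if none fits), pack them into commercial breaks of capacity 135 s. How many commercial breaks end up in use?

  40 → break 1 (new)  [load 40/135]
  30 → break 1  [load 70/135]
  45 → break 1  [load 115/135]
  30 → break 2 (new)  [load 30/135]
  45 → break 2  [load 75/135]
  110 → break 3 (new)  [load 110/135]
  35 → break 2  [load 110/135]
  40 → break 4 (new)  [load 40/135]
  45 → break 4  [load 85/135]
  25 → break 2  [load 135/135]
  15 → break 1  [load 130/135]
  25 → break 3  [load 135/135]
  45 → break 4  [load 130/135]
4 commercial breaks opened.

4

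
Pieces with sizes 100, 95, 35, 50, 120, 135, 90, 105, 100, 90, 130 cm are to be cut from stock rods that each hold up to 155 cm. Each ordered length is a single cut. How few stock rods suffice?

Total = 135 + 130 + 120 + 105 + 100 + 100 + 95 + 90 + 90 + 50 + 35 = 1050 cm.
Lower bound: ⌈1050/155⌉ = 7 stock rods.
Also, 9 pieces each exceed 155/2 cm, and no two of those can share a stock rod, so at least 9 stock rods are needed.
A packing using 9 stock rods:
  stock rod 1: 135 = 135
  stock rod 2: 130 = 130
  stock rod 3: 120 + 35 = 155
  stock rod 4: 105 + 50 = 155
  stock rod 5: 100 = 100
  stock rod 6: 100 = 100
  stock rod 7: 95 = 95
  stock rod 8: 90 = 90
  stock rod 9: 90 = 90
This matches the lower bound, so 9 is optimal.

9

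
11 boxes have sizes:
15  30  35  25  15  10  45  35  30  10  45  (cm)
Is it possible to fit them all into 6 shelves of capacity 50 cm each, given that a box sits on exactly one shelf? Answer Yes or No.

No

Total = 295 cm; ⌈295/50⌉ = 6.
The bound of 6 does not rule out 6, but exhaustive search shows no assignment into 6 shelves of capacity 50 cm exists — the minimum is 7.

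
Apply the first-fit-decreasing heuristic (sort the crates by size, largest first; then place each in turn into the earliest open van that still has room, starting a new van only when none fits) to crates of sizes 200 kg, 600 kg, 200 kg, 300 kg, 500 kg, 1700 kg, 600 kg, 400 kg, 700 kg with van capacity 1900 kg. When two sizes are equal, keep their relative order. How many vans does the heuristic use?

3

Sorted descending: 1700, 700, 600, 600, 500, 400, 300, 200, 200.
  1700 → van 1 (new)  [load 1700/1900]
  700 → van 2 (new)  [load 700/1900]
  600 → van 2  [load 1300/1900]
  600 → van 2  [load 1900/1900]
  500 → van 3 (new)  [load 500/1900]
  400 → van 3  [load 900/1900]
  300 → van 3  [load 1200/1900]
  200 → van 1  [load 1900/1900]
  200 → van 3  [load 1400/1900]
3 vans opened.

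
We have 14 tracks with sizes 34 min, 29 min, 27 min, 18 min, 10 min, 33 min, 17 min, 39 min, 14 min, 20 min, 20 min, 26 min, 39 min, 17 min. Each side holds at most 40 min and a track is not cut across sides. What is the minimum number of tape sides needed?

Total = 39 + 39 + 34 + 33 + 29 + 27 + 26 + 20 + 20 + 18 + 17 + 17 + 14 + 10 = 343 min.
Lower bound: ⌈343/40⌉ = 9 tape sides.
A packing using 10 tape sides:
  side 1: 39 = 39
  side 2: 39 = 39
  side 3: 34 = 34
  side 4: 33 = 33
  side 5: 29 + 10 = 39
  side 6: 27 = 27
  side 7: 26 + 14 = 40
  side 8: 20 + 20 = 40
  side 9: 18 + 17 = 35
  side 10: 17 = 17
No arrangement into 9 tape sides stays within capacity, so 10 is optimal.

10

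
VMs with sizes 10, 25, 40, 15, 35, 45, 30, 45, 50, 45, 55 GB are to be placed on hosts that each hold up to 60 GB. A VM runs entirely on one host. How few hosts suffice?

Total = 55 + 50 + 45 + 45 + 45 + 40 + 35 + 30 + 25 + 15 + 10 = 395 GB.
Lower bound: ⌈395/60⌉ = 7 hosts.
A packing using 8 hosts:
  host 1: 55 = 55
  host 2: 50 + 10 = 60
  host 3: 45 + 15 = 60
  host 4: 45 = 45
  host 5: 45 = 45
  host 6: 40 = 40
  host 7: 35 + 25 = 60
  host 8: 30 = 30
No arrangement into 7 hosts stays within capacity, so 8 is optimal.

8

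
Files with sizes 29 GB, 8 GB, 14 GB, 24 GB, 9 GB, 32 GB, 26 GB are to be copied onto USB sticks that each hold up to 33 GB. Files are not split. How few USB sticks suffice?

5

Total = 32 + 29 + 26 + 24 + 14 + 9 + 8 = 142 GB.
Lower bound: ⌈142/33⌉ = 5 USB sticks.
A packing using 5 USB sticks:
  USB stick 1: 32 = 32
  USB stick 2: 29 = 29
  USB stick 3: 26 = 26
  USB stick 4: 24 + 9 = 33
  USB stick 5: 14 + 8 = 22
This matches the lower bound, so 5 is optimal.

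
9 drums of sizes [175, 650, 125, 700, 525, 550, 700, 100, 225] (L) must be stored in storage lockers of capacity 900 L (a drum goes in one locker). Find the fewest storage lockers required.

5

Total = 700 + 700 + 650 + 550 + 525 + 225 + 175 + 125 + 100 = 3750 L.
Lower bound: ⌈3750/900⌉ = 5 storage lockers.
A packing using 5 storage lockers:
  locker 1: 700 + 175 = 875
  locker 2: 700 + 125 = 825
  locker 3: 650 + 225 = 875
  locker 4: 550 + 100 = 650
  locker 5: 525 = 525
This matches the lower bound, so 5 is optimal.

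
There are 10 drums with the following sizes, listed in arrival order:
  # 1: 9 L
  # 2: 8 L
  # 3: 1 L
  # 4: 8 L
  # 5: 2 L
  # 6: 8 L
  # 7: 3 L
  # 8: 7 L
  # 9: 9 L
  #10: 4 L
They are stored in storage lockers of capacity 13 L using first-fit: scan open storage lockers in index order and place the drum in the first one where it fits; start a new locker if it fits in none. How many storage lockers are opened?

  9 → locker 1 (new)  [load 9/13]
  8 → locker 2 (new)  [load 8/13]
  1 → locker 1  [load 10/13]
  8 → locker 3 (new)  [load 8/13]
  2 → locker 1  [load 12/13]
  8 → locker 4 (new)  [load 8/13]
  3 → locker 2  [load 11/13]
  7 → locker 5 (new)  [load 7/13]
  9 → locker 6 (new)  [load 9/13]
  4 → locker 3  [load 12/13]
6 storage lockers opened.

6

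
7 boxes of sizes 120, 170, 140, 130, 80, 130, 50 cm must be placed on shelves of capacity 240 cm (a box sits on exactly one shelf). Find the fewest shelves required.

Total = 170 + 140 + 130 + 130 + 120 + 80 + 50 = 820 cm.
Lower bound: ⌈820/240⌉ = 4 shelves.
A packing using 5 shelves:
  shelf 1: 170 + 50 = 220
  shelf 2: 140 + 80 = 220
  shelf 3: 130 = 130
  shelf 4: 130 = 130
  shelf 5: 120 = 120
No arrangement into 4 shelves stays within capacity, so 5 is optimal.

5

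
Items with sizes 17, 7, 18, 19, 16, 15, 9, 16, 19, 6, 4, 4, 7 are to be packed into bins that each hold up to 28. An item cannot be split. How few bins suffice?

7

Total = 19 + 19 + 18 + 17 + 16 + 16 + 15 + 9 + 7 + 7 + 6 + 4 + 4 = 157.
Lower bound: ⌈157/28⌉ = 6 bins.
Also, 7 items each exceed 14, and no two of those can share a bin, so at least 7 bins are needed.
A packing using 7 bins:
  bin 1: 19 + 9 = 28
  bin 2: 19 + 7 = 26
  bin 3: 18 + 7 = 25
  bin 4: 17 + 6 + 4 = 27
  bin 5: 16 + 4 = 20
  bin 6: 16 = 16
  bin 7: 15 = 15
This matches the lower bound, so 7 is optimal.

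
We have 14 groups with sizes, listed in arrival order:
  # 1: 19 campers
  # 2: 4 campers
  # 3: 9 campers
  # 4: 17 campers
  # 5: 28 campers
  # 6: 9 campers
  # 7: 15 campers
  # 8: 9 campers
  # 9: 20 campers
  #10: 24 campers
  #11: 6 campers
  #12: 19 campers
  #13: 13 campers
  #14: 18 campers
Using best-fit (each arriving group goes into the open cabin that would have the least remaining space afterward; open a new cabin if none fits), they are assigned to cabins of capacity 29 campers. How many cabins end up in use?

9

  19 → cabin 1 (new)  [load 19/29]
  4 → cabin 1  [load 23/29]
  9 → cabin 2 (new)  [load 9/29]
  17 → cabin 2  [load 26/29]
  28 → cabin 3 (new)  [load 28/29]
  9 → cabin 4 (new)  [load 9/29]
  15 → cabin 4  [load 24/29]
  9 → cabin 5 (new)  [load 9/29]
  20 → cabin 5  [load 29/29]
  24 → cabin 6 (new)  [load 24/29]
  6 → cabin 1  [load 29/29]
  19 → cabin 7 (new)  [load 19/29]
  13 → cabin 8 (new)  [load 13/29]
  18 → cabin 9 (new)  [load 18/29]
9 cabins opened.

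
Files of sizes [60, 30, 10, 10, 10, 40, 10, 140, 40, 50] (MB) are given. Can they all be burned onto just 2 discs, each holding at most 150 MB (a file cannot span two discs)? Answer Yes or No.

Total = 400 MB; ⌈400/150⌉ = 3.
At least 3 discs are required, but only 2 are allowed.

No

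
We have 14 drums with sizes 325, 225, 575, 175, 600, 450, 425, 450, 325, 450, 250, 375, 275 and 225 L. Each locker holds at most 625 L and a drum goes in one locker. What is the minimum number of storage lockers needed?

10

Total = 600 + 575 + 450 + 450 + 450 + 425 + 375 + 325 + 325 + 275 + 250 + 225 + 225 + 175 = 5125 L.
Lower bound: ⌈5125/625⌉ = 9 storage lockers.
A packing using 10 storage lockers:
  locker 1: 600 = 600
  locker 2: 575 = 575
  locker 3: 450 + 175 = 625
  locker 4: 450 = 450
  locker 5: 450 = 450
  locker 6: 425 = 425
  locker 7: 375 + 250 = 625
  locker 8: 325 + 275 = 600
  locker 9: 325 + 225 = 550
  locker 10: 225 = 225
No arrangement into 9 storage lockers stays within capacity, so 10 is optimal.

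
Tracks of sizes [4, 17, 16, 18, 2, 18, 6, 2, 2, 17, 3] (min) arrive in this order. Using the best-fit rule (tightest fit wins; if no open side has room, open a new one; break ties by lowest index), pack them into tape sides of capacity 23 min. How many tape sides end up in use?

5

  4 → side 1 (new)  [load 4/23]
  17 → side 1  [load 21/23]
  16 → side 2 (new)  [load 16/23]
  18 → side 3 (new)  [load 18/23]
  2 → side 1  [load 23/23]
  18 → side 4 (new)  [load 18/23]
  6 → side 2  [load 22/23]
  2 → side 3  [load 20/23]
  2 → side 3  [load 22/23]
  17 → side 5 (new)  [load 17/23]
  3 → side 4  [load 21/23]
5 tape sides opened.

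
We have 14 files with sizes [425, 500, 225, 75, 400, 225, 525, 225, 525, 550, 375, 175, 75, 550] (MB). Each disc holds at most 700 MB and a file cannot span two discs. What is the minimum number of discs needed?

8

Total = 550 + 550 + 525 + 525 + 500 + 425 + 400 + 375 + 225 + 225 + 225 + 175 + 75 + 75 = 4850 MB.
Lower bound: ⌈4850/700⌉ = 7 discs.
Also, 8 files each exceed 350 MB, and no two of those can share a disc, so at least 8 discs are needed.
A packing using 8 discs:
  disc 1: 550 + 75 + 75 = 700
  disc 2: 550 = 550
  disc 3: 525 + 175 = 700
  disc 4: 525 = 525
  disc 5: 500 = 500
  disc 6: 425 + 225 = 650
  disc 7: 400 + 225 = 625
  disc 8: 375 + 225 = 600
This matches the lower bound, so 8 is optimal.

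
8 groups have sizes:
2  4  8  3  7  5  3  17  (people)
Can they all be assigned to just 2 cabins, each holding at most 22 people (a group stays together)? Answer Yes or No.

No

Total = 49 people; ⌈49/22⌉ = 3.
At least 3 cabins are required, but only 2 are allowed.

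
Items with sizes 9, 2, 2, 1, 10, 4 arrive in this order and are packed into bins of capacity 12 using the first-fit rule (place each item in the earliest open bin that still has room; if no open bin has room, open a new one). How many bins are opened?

3

  9 → bin 1 (new)  [load 9/12]
  2 → bin 1  [load 11/12]
  2 → bin 2 (new)  [load 2/12]
  1 → bin 1  [load 12/12]
  10 → bin 2  [load 12/12]
  4 → bin 3 (new)  [load 4/12]
3 bins opened.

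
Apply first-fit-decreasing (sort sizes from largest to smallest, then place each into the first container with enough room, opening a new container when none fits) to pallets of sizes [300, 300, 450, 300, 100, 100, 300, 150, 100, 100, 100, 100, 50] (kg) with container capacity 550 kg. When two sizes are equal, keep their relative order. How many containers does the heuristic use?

Sorted descending: 450, 300, 300, 300, 300, 150, 100, 100, 100, 100, 100, 100, 50.
  450 → container 1 (new)  [load 450/550]
  300 → container 2 (new)  [load 300/550]
  300 → container 3 (new)  [load 300/550]
  300 → container 4 (new)  [load 300/550]
  300 → container 5 (new)  [load 300/550]
  150 → container 2  [load 450/550]
  100 → container 1  [load 550/550]
  100 → container 2  [load 550/550]
  100 → container 3  [load 400/550]
  100 → container 3  [load 500/550]
  100 → container 4  [load 400/550]
  100 → container 4  [load 500/550]
  50 → container 3  [load 550/550]
5 containers opened.

5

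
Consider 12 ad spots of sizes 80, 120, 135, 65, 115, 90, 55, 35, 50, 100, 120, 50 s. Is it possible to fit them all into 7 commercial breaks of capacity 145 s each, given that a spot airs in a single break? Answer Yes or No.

No

Total = 1015 s; ⌈1015/145⌉ = 7.
The bound of 7 does not rule out 7, but exhaustive search shows no assignment into 7 commercial breaks of capacity 145 s exists — the minimum is 8.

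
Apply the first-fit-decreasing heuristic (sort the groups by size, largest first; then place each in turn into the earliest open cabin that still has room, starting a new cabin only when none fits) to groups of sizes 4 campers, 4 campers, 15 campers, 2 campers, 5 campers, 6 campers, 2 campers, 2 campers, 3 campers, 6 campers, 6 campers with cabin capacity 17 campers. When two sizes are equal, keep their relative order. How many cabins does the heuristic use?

Sorted descending: 15, 6, 6, 6, 5, 4, 4, 3, 2, 2, 2.
  15 → cabin 1 (new)  [load 15/17]
  6 → cabin 2 (new)  [load 6/17]
  6 → cabin 2  [load 12/17]
  6 → cabin 3 (new)  [load 6/17]
  5 → cabin 2  [load 17/17]
  4 → cabin 3  [load 10/17]
  4 → cabin 3  [load 14/17]
  3 → cabin 3  [load 17/17]
  2 → cabin 1  [load 17/17]
  2 → cabin 4 (new)  [load 2/17]
  2 → cabin 4  [load 4/17]
4 cabins opened.

4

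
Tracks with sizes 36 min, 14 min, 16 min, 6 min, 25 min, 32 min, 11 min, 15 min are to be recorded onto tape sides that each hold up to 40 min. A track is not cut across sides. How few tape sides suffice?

Total = 36 + 32 + 25 + 16 + 15 + 14 + 11 + 6 = 155 min.
Lower bound: ⌈155/40⌉ = 4 tape sides.
A packing using 5 tape sides:
  side 1: 36 = 36
  side 2: 32 + 6 = 38
  side 3: 25 + 15 = 40
  side 4: 16 + 14 = 30
  side 5: 11 = 11
No arrangement into 4 tape sides stays within capacity, so 5 is optimal.

5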